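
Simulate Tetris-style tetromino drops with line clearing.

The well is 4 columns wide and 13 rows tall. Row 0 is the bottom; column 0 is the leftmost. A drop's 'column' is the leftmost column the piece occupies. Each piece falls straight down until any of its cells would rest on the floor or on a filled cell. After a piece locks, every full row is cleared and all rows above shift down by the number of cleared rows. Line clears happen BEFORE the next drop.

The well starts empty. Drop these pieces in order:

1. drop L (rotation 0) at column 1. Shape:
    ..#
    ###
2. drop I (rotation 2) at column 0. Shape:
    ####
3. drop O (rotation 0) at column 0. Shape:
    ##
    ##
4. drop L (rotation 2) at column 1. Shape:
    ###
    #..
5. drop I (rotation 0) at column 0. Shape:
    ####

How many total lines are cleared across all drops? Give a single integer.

Drop 1: L rot0 at col 1 lands with bottom-row=0; cleared 0 line(s) (total 0); column heights now [0 1 1 2], max=2
Drop 2: I rot2 at col 0 lands with bottom-row=2; cleared 1 line(s) (total 1); column heights now [0 1 1 2], max=2
Drop 3: O rot0 at col 0 lands with bottom-row=1; cleared 0 line(s) (total 1); column heights now [3 3 1 2], max=3
Drop 4: L rot2 at col 1 lands with bottom-row=3; cleared 0 line(s) (total 1); column heights now [3 5 5 5], max=5
Drop 5: I rot0 at col 0 lands with bottom-row=5; cleared 1 line(s) (total 2); column heights now [3 5 5 5], max=5

Answer: 2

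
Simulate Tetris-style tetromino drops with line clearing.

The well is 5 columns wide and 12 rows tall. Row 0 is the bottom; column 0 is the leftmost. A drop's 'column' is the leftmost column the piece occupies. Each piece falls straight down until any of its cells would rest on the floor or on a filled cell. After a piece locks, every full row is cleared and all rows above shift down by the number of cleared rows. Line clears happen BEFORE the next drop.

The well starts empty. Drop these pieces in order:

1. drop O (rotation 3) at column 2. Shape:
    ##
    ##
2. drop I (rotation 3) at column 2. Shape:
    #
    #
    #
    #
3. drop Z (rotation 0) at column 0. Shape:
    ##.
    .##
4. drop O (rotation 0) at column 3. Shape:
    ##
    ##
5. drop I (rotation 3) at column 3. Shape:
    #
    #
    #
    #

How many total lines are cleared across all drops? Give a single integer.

Drop 1: O rot3 at col 2 lands with bottom-row=0; cleared 0 line(s) (total 0); column heights now [0 0 2 2 0], max=2
Drop 2: I rot3 at col 2 lands with bottom-row=2; cleared 0 line(s) (total 0); column heights now [0 0 6 2 0], max=6
Drop 3: Z rot0 at col 0 lands with bottom-row=6; cleared 0 line(s) (total 0); column heights now [8 8 7 2 0], max=8
Drop 4: O rot0 at col 3 lands with bottom-row=2; cleared 0 line(s) (total 0); column heights now [8 8 7 4 4], max=8
Drop 5: I rot3 at col 3 lands with bottom-row=4; cleared 0 line(s) (total 0); column heights now [8 8 7 8 4], max=8

Answer: 0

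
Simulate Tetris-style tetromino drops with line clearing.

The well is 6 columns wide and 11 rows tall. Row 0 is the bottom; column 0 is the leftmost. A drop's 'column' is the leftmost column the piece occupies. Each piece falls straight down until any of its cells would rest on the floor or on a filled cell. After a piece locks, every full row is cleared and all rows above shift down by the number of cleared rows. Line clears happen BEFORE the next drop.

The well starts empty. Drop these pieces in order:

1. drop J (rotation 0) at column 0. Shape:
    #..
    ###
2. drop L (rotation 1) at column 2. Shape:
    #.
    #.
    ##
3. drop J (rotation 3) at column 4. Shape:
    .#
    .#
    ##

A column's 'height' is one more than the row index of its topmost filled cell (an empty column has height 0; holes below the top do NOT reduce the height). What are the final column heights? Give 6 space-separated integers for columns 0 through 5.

Answer: 2 1 4 2 1 3

Derivation:
Drop 1: J rot0 at col 0 lands with bottom-row=0; cleared 0 line(s) (total 0); column heights now [2 1 1 0 0 0], max=2
Drop 2: L rot1 at col 2 lands with bottom-row=1; cleared 0 line(s) (total 0); column heights now [2 1 4 2 0 0], max=4
Drop 3: J rot3 at col 4 lands with bottom-row=0; cleared 0 line(s) (total 0); column heights now [2 1 4 2 1 3], max=4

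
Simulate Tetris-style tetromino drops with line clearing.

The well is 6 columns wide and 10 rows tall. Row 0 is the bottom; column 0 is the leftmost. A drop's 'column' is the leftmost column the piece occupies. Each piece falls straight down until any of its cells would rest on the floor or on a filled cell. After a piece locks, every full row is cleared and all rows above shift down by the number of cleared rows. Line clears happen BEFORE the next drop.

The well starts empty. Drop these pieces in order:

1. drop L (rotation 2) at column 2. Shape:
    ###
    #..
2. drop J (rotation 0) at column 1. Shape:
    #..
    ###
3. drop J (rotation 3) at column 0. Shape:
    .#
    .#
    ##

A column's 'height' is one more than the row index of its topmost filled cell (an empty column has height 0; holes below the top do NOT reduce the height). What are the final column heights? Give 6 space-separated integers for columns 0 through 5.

Answer: 5 7 3 3 2 0

Derivation:
Drop 1: L rot2 at col 2 lands with bottom-row=0; cleared 0 line(s) (total 0); column heights now [0 0 2 2 2 0], max=2
Drop 2: J rot0 at col 1 lands with bottom-row=2; cleared 0 line(s) (total 0); column heights now [0 4 3 3 2 0], max=4
Drop 3: J rot3 at col 0 lands with bottom-row=4; cleared 0 line(s) (total 0); column heights now [5 7 3 3 2 0], max=7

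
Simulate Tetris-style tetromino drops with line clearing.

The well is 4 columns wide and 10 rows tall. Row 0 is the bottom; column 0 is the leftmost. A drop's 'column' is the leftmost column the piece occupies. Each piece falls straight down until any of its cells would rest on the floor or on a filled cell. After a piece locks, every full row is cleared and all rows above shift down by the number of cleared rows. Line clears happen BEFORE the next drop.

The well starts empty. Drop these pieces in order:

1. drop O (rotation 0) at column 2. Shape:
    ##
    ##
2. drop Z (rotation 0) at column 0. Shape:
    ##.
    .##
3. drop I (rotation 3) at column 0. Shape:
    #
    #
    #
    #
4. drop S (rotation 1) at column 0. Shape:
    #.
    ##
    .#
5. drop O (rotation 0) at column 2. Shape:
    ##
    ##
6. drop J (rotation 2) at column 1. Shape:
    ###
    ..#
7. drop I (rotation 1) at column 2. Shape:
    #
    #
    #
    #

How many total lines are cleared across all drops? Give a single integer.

Answer: 3

Derivation:
Drop 1: O rot0 at col 2 lands with bottom-row=0; cleared 0 line(s) (total 0); column heights now [0 0 2 2], max=2
Drop 2: Z rot0 at col 0 lands with bottom-row=2; cleared 0 line(s) (total 0); column heights now [4 4 3 2], max=4
Drop 3: I rot3 at col 0 lands with bottom-row=4; cleared 0 line(s) (total 0); column heights now [8 4 3 2], max=8
Drop 4: S rot1 at col 0 lands with bottom-row=7; cleared 0 line(s) (total 0); column heights now [10 9 3 2], max=10
Drop 5: O rot0 at col 2 lands with bottom-row=3; cleared 1 line(s) (total 1); column heights now [9 8 4 4], max=9
Drop 6: J rot2 at col 1 lands with bottom-row=7; cleared 1 line(s) (total 2); column heights now [8 8 4 8], max=8
Drop 7: I rot1 at col 2 lands with bottom-row=4; cleared 1 line(s) (total 3); column heights now [7 7 7 4], max=7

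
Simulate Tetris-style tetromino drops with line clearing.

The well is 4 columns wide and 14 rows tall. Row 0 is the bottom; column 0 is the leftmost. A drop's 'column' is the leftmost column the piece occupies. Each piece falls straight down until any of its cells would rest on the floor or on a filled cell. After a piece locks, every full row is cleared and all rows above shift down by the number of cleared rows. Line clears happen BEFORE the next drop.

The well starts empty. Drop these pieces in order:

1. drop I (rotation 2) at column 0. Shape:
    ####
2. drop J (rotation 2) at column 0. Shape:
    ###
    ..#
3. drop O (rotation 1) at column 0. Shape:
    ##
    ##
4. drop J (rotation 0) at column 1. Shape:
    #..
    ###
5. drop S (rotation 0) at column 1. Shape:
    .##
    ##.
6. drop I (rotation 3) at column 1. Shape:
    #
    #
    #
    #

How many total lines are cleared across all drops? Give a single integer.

Drop 1: I rot2 at col 0 lands with bottom-row=0; cleared 1 line(s) (total 1); column heights now [0 0 0 0], max=0
Drop 2: J rot2 at col 0 lands with bottom-row=0; cleared 0 line(s) (total 1); column heights now [2 2 2 0], max=2
Drop 3: O rot1 at col 0 lands with bottom-row=2; cleared 0 line(s) (total 1); column heights now [4 4 2 0], max=4
Drop 4: J rot0 at col 1 lands with bottom-row=4; cleared 0 line(s) (total 1); column heights now [4 6 5 5], max=6
Drop 5: S rot0 at col 1 lands with bottom-row=6; cleared 0 line(s) (total 1); column heights now [4 7 8 8], max=8
Drop 6: I rot3 at col 1 lands with bottom-row=7; cleared 0 line(s) (total 1); column heights now [4 11 8 8], max=11

Answer: 1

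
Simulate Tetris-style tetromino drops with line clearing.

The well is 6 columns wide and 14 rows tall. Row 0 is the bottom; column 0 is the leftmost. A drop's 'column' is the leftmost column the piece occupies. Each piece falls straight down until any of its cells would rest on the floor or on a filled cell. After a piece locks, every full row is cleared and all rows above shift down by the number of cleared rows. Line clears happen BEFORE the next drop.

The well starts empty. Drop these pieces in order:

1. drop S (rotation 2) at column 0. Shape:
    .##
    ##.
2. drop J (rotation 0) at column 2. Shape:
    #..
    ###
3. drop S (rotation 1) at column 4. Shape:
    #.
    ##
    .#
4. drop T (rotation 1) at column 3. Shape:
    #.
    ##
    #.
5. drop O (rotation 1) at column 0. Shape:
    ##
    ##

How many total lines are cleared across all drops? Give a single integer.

Drop 1: S rot2 at col 0 lands with bottom-row=0; cleared 0 line(s) (total 0); column heights now [1 2 2 0 0 0], max=2
Drop 2: J rot0 at col 2 lands with bottom-row=2; cleared 0 line(s) (total 0); column heights now [1 2 4 3 3 0], max=4
Drop 3: S rot1 at col 4 lands with bottom-row=2; cleared 0 line(s) (total 0); column heights now [1 2 4 3 5 4], max=5
Drop 4: T rot1 at col 3 lands with bottom-row=4; cleared 0 line(s) (total 0); column heights now [1 2 4 7 6 4], max=7
Drop 5: O rot1 at col 0 lands with bottom-row=2; cleared 1 line(s) (total 1); column heights now [3 3 3 6 5 3], max=6

Answer: 1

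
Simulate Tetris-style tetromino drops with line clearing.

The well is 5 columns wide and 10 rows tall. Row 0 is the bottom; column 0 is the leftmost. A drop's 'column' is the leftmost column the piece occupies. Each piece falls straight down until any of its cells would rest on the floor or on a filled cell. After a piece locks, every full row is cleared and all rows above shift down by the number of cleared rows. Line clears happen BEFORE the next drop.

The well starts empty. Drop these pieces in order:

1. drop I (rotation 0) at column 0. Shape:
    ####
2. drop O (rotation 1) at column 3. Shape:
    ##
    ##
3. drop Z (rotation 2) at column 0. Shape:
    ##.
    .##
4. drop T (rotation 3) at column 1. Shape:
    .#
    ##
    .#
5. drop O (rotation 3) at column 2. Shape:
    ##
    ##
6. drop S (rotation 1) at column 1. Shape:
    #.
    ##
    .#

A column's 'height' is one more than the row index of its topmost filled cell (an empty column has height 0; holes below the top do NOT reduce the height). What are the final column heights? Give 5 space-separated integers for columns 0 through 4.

Answer: 1 9 8 6 2

Derivation:
Drop 1: I rot0 at col 0 lands with bottom-row=0; cleared 0 line(s) (total 0); column heights now [1 1 1 1 0], max=1
Drop 2: O rot1 at col 3 lands with bottom-row=1; cleared 0 line(s) (total 0); column heights now [1 1 1 3 3], max=3
Drop 3: Z rot2 at col 0 lands with bottom-row=1; cleared 0 line(s) (total 0); column heights now [3 3 2 3 3], max=3
Drop 4: T rot3 at col 1 lands with bottom-row=2; cleared 1 line(s) (total 1); column heights now [1 3 4 2 2], max=4
Drop 5: O rot3 at col 2 lands with bottom-row=4; cleared 0 line(s) (total 1); column heights now [1 3 6 6 2], max=6
Drop 6: S rot1 at col 1 lands with bottom-row=6; cleared 0 line(s) (total 1); column heights now [1 9 8 6 2], max=9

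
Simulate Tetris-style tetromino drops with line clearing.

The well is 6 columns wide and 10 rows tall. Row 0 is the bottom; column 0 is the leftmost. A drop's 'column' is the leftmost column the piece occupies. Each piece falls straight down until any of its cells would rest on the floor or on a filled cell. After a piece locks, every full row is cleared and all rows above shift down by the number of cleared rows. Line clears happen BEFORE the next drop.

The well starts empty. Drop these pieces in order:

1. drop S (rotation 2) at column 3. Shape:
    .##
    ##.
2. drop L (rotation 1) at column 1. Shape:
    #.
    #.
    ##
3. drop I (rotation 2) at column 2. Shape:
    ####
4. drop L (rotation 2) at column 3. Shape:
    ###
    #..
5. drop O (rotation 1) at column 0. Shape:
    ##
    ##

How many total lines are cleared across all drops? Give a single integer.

Drop 1: S rot2 at col 3 lands with bottom-row=0; cleared 0 line(s) (total 0); column heights now [0 0 0 1 2 2], max=2
Drop 2: L rot1 at col 1 lands with bottom-row=0; cleared 0 line(s) (total 0); column heights now [0 3 1 1 2 2], max=3
Drop 3: I rot2 at col 2 lands with bottom-row=2; cleared 0 line(s) (total 0); column heights now [0 3 3 3 3 3], max=3
Drop 4: L rot2 at col 3 lands with bottom-row=3; cleared 0 line(s) (total 0); column heights now [0 3 3 5 5 5], max=5
Drop 5: O rot1 at col 0 lands with bottom-row=3; cleared 0 line(s) (total 0); column heights now [5 5 3 5 5 5], max=5

Answer: 0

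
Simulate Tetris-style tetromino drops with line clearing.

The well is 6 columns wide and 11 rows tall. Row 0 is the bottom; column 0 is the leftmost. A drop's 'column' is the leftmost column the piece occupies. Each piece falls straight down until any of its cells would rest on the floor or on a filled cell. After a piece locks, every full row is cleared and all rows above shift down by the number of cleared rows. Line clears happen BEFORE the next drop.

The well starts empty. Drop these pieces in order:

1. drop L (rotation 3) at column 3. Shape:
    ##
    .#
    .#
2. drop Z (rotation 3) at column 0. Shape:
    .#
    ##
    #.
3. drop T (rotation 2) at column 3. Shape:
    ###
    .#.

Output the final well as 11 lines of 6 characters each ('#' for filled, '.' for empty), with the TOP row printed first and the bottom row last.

Answer: ......
......
......
......
......
......
...###
....#.
.#.##.
##..#.
#...#.

Derivation:
Drop 1: L rot3 at col 3 lands with bottom-row=0; cleared 0 line(s) (total 0); column heights now [0 0 0 3 3 0], max=3
Drop 2: Z rot3 at col 0 lands with bottom-row=0; cleared 0 line(s) (total 0); column heights now [2 3 0 3 3 0], max=3
Drop 3: T rot2 at col 3 lands with bottom-row=3; cleared 0 line(s) (total 0); column heights now [2 3 0 5 5 5], max=5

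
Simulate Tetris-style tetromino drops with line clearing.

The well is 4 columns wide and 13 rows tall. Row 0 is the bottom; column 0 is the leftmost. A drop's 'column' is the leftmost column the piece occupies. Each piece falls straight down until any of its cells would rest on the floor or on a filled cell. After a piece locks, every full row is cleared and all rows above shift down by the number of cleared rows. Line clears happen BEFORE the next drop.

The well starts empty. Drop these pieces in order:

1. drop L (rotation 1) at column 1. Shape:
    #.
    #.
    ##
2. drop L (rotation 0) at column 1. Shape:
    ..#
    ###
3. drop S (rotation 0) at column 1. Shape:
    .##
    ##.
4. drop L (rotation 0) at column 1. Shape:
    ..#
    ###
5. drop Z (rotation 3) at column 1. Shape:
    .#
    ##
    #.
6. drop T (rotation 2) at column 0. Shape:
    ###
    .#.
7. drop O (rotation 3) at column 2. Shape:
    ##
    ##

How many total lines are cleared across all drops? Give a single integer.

Answer: 0

Derivation:
Drop 1: L rot1 at col 1 lands with bottom-row=0; cleared 0 line(s) (total 0); column heights now [0 3 1 0], max=3
Drop 2: L rot0 at col 1 lands with bottom-row=3; cleared 0 line(s) (total 0); column heights now [0 4 4 5], max=5
Drop 3: S rot0 at col 1 lands with bottom-row=4; cleared 0 line(s) (total 0); column heights now [0 5 6 6], max=6
Drop 4: L rot0 at col 1 lands with bottom-row=6; cleared 0 line(s) (total 0); column heights now [0 7 7 8], max=8
Drop 5: Z rot3 at col 1 lands with bottom-row=7; cleared 0 line(s) (total 0); column heights now [0 9 10 8], max=10
Drop 6: T rot2 at col 0 lands with bottom-row=9; cleared 0 line(s) (total 0); column heights now [11 11 11 8], max=11
Drop 7: O rot3 at col 2 lands with bottom-row=11; cleared 0 line(s) (total 0); column heights now [11 11 13 13], max=13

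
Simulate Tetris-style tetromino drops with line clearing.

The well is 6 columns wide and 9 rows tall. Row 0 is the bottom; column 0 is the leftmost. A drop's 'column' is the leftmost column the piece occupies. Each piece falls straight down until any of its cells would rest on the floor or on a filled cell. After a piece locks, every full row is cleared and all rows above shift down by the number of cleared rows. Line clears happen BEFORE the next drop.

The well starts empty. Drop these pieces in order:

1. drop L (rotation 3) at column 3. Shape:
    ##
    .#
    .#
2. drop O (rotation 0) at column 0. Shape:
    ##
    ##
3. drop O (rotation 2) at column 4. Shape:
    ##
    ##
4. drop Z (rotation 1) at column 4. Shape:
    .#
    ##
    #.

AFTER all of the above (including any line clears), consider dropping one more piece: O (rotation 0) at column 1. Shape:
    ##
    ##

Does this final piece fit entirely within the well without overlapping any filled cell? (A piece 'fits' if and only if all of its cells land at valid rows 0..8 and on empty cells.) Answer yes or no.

Answer: yes

Derivation:
Drop 1: L rot3 at col 3 lands with bottom-row=0; cleared 0 line(s) (total 0); column heights now [0 0 0 3 3 0], max=3
Drop 2: O rot0 at col 0 lands with bottom-row=0; cleared 0 line(s) (total 0); column heights now [2 2 0 3 3 0], max=3
Drop 3: O rot2 at col 4 lands with bottom-row=3; cleared 0 line(s) (total 0); column heights now [2 2 0 3 5 5], max=5
Drop 4: Z rot1 at col 4 lands with bottom-row=5; cleared 0 line(s) (total 0); column heights now [2 2 0 3 7 8], max=8
Test piece O rot0 at col 1 (width 2): heights before test = [2 2 0 3 7 8]; fits = True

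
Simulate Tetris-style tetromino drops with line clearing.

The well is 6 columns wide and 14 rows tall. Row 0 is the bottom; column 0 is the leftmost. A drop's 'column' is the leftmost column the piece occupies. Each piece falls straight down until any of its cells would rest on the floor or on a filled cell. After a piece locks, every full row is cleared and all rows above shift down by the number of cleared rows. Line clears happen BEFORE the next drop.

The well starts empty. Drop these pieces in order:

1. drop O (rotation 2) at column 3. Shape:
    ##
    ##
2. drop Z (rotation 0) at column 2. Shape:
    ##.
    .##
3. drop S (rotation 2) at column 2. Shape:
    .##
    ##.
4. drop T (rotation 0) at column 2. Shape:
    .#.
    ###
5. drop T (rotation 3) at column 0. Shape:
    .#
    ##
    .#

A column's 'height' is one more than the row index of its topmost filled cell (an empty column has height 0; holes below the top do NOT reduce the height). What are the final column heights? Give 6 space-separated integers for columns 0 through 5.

Answer: 2 3 7 8 7 0

Derivation:
Drop 1: O rot2 at col 3 lands with bottom-row=0; cleared 0 line(s) (total 0); column heights now [0 0 0 2 2 0], max=2
Drop 2: Z rot0 at col 2 lands with bottom-row=2; cleared 0 line(s) (total 0); column heights now [0 0 4 4 3 0], max=4
Drop 3: S rot2 at col 2 lands with bottom-row=4; cleared 0 line(s) (total 0); column heights now [0 0 5 6 6 0], max=6
Drop 4: T rot0 at col 2 lands with bottom-row=6; cleared 0 line(s) (total 0); column heights now [0 0 7 8 7 0], max=8
Drop 5: T rot3 at col 0 lands with bottom-row=0; cleared 0 line(s) (total 0); column heights now [2 3 7 8 7 0], max=8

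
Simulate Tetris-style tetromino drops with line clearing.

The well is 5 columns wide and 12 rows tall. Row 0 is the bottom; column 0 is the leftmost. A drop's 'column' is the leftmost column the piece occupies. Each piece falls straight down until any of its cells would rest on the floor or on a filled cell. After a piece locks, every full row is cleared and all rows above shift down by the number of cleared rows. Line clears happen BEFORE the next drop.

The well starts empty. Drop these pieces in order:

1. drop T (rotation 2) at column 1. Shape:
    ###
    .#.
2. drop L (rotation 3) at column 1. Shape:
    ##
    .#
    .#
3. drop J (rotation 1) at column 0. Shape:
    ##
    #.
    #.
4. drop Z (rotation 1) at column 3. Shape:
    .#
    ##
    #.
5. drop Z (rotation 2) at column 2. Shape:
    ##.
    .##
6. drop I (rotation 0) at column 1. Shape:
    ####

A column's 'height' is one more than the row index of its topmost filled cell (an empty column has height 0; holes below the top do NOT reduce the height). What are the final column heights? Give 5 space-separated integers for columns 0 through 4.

Drop 1: T rot2 at col 1 lands with bottom-row=0; cleared 0 line(s) (total 0); column heights now [0 2 2 2 0], max=2
Drop 2: L rot3 at col 1 lands with bottom-row=2; cleared 0 line(s) (total 0); column heights now [0 5 5 2 0], max=5
Drop 3: J rot1 at col 0 lands with bottom-row=3; cleared 0 line(s) (total 0); column heights now [6 6 5 2 0], max=6
Drop 4: Z rot1 at col 3 lands with bottom-row=2; cleared 0 line(s) (total 0); column heights now [6 6 5 4 5], max=6
Drop 5: Z rot2 at col 2 lands with bottom-row=5; cleared 0 line(s) (total 0); column heights now [6 6 7 7 6], max=7
Drop 6: I rot0 at col 1 lands with bottom-row=7; cleared 0 line(s) (total 0); column heights now [6 8 8 8 8], max=8

Answer: 6 8 8 8 8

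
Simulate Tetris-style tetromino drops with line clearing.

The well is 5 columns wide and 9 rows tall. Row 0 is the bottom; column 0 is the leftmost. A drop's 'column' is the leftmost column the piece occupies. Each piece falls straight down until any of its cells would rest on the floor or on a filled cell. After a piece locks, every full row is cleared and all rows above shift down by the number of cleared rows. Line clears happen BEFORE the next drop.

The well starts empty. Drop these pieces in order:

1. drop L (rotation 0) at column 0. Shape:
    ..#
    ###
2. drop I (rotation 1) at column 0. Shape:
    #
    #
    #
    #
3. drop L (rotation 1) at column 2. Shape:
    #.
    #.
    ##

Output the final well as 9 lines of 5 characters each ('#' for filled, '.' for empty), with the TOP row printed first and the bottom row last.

Answer: .....
.....
.....
.....
#.#..
#.#..
#.##.
#.#..
###..

Derivation:
Drop 1: L rot0 at col 0 lands with bottom-row=0; cleared 0 line(s) (total 0); column heights now [1 1 2 0 0], max=2
Drop 2: I rot1 at col 0 lands with bottom-row=1; cleared 0 line(s) (total 0); column heights now [5 1 2 0 0], max=5
Drop 3: L rot1 at col 2 lands with bottom-row=2; cleared 0 line(s) (total 0); column heights now [5 1 5 3 0], max=5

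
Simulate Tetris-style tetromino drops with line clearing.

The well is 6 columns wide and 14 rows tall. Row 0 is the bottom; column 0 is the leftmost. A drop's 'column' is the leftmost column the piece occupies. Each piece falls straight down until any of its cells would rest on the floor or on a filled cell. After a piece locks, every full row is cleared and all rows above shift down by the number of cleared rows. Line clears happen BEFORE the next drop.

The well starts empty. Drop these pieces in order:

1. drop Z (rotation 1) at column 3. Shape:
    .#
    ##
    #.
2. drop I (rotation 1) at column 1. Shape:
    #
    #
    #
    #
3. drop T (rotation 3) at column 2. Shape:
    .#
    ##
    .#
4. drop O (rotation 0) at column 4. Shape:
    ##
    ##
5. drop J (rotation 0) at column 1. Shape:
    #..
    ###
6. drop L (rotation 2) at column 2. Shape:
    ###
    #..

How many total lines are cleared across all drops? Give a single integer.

Answer: 0

Derivation:
Drop 1: Z rot1 at col 3 lands with bottom-row=0; cleared 0 line(s) (total 0); column heights now [0 0 0 2 3 0], max=3
Drop 2: I rot1 at col 1 lands with bottom-row=0; cleared 0 line(s) (total 0); column heights now [0 4 0 2 3 0], max=4
Drop 3: T rot3 at col 2 lands with bottom-row=2; cleared 0 line(s) (total 0); column heights now [0 4 4 5 3 0], max=5
Drop 4: O rot0 at col 4 lands with bottom-row=3; cleared 0 line(s) (total 0); column heights now [0 4 4 5 5 5], max=5
Drop 5: J rot0 at col 1 lands with bottom-row=5; cleared 0 line(s) (total 0); column heights now [0 7 6 6 5 5], max=7
Drop 6: L rot2 at col 2 lands with bottom-row=6; cleared 0 line(s) (total 0); column heights now [0 7 8 8 8 5], max=8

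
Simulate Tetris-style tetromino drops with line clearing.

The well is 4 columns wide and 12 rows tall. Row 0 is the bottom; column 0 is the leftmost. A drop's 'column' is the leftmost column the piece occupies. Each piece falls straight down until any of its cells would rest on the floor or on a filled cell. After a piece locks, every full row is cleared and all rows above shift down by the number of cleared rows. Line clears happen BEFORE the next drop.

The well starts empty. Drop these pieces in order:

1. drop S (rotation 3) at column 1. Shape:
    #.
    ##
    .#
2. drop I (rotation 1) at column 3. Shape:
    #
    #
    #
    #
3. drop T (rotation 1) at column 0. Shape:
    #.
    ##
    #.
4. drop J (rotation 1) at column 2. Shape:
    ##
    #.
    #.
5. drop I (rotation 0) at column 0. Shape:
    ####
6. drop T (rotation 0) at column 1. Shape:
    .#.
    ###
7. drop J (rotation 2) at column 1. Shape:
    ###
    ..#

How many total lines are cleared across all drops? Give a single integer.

Answer: 3

Derivation:
Drop 1: S rot3 at col 1 lands with bottom-row=0; cleared 0 line(s) (total 0); column heights now [0 3 2 0], max=3
Drop 2: I rot1 at col 3 lands with bottom-row=0; cleared 0 line(s) (total 0); column heights now [0 3 2 4], max=4
Drop 3: T rot1 at col 0 lands with bottom-row=2; cleared 0 line(s) (total 0); column heights now [5 4 2 4], max=5
Drop 4: J rot1 at col 2 lands with bottom-row=2; cleared 2 line(s) (total 2); column heights now [3 2 3 3], max=3
Drop 5: I rot0 at col 0 lands with bottom-row=3; cleared 1 line(s) (total 3); column heights now [3 2 3 3], max=3
Drop 6: T rot0 at col 1 lands with bottom-row=3; cleared 0 line(s) (total 3); column heights now [3 4 5 4], max=5
Drop 7: J rot2 at col 1 lands with bottom-row=4; cleared 0 line(s) (total 3); column heights now [3 6 6 6], max=6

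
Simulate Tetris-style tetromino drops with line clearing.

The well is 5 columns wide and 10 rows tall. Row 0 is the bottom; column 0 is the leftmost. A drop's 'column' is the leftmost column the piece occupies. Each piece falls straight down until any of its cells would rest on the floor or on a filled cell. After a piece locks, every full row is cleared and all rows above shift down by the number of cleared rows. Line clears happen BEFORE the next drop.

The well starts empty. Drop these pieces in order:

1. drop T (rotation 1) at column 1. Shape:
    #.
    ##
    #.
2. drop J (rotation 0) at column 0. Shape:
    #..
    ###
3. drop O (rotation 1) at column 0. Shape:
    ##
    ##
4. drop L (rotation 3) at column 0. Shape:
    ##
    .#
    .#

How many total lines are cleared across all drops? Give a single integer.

Drop 1: T rot1 at col 1 lands with bottom-row=0; cleared 0 line(s) (total 0); column heights now [0 3 2 0 0], max=3
Drop 2: J rot0 at col 0 lands with bottom-row=3; cleared 0 line(s) (total 0); column heights now [5 4 4 0 0], max=5
Drop 3: O rot1 at col 0 lands with bottom-row=5; cleared 0 line(s) (total 0); column heights now [7 7 4 0 0], max=7
Drop 4: L rot3 at col 0 lands with bottom-row=7; cleared 0 line(s) (total 0); column heights now [10 10 4 0 0], max=10

Answer: 0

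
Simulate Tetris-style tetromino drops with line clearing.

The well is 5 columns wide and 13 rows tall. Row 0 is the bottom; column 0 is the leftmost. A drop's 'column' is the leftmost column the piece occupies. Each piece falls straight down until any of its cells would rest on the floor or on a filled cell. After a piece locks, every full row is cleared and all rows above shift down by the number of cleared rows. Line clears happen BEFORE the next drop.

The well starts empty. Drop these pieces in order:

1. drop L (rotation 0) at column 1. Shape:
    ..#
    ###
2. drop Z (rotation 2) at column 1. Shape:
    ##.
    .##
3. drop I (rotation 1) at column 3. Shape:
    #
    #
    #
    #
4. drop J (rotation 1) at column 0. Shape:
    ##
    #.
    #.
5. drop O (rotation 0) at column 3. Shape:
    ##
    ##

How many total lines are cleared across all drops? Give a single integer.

Answer: 0

Derivation:
Drop 1: L rot0 at col 1 lands with bottom-row=0; cleared 0 line(s) (total 0); column heights now [0 1 1 2 0], max=2
Drop 2: Z rot2 at col 1 lands with bottom-row=2; cleared 0 line(s) (total 0); column heights now [0 4 4 3 0], max=4
Drop 3: I rot1 at col 3 lands with bottom-row=3; cleared 0 line(s) (total 0); column heights now [0 4 4 7 0], max=7
Drop 4: J rot1 at col 0 lands with bottom-row=2; cleared 0 line(s) (total 0); column heights now [5 5 4 7 0], max=7
Drop 5: O rot0 at col 3 lands with bottom-row=7; cleared 0 line(s) (total 0); column heights now [5 5 4 9 9], max=9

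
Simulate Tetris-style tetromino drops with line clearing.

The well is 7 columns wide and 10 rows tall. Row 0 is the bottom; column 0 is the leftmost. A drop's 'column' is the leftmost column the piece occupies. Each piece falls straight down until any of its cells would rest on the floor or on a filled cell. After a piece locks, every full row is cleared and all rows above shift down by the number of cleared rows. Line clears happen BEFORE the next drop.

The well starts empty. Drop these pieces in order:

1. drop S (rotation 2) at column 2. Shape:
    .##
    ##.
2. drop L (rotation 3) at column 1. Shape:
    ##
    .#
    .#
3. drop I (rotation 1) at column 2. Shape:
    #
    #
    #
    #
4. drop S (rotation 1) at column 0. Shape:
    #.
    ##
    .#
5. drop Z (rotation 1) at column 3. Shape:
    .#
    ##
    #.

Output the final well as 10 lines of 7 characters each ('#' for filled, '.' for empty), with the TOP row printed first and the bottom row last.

Drop 1: S rot2 at col 2 lands with bottom-row=0; cleared 0 line(s) (total 0); column heights now [0 0 1 2 2 0 0], max=2
Drop 2: L rot3 at col 1 lands with bottom-row=1; cleared 0 line(s) (total 0); column heights now [0 4 4 2 2 0 0], max=4
Drop 3: I rot1 at col 2 lands with bottom-row=4; cleared 0 line(s) (total 0); column heights now [0 4 8 2 2 0 0], max=8
Drop 4: S rot1 at col 0 lands with bottom-row=4; cleared 0 line(s) (total 0); column heights now [7 6 8 2 2 0 0], max=8
Drop 5: Z rot1 at col 3 lands with bottom-row=2; cleared 0 line(s) (total 0); column heights now [7 6 8 4 5 0 0], max=8

Answer: .......
.......
..#....
#.#....
###....
.##.#..
.####..
..##...
..###..
..##...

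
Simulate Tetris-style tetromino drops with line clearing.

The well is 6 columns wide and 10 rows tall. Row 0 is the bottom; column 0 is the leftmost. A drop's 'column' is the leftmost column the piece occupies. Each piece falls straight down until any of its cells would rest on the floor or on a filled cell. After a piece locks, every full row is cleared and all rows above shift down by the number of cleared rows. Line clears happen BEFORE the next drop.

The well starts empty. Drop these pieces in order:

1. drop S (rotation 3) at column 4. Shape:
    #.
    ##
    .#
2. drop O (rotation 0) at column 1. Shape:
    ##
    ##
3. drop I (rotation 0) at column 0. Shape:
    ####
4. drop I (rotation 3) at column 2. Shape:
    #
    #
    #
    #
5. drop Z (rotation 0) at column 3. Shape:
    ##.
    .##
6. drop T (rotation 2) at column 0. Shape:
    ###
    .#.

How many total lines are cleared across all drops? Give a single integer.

Answer: 0

Derivation:
Drop 1: S rot3 at col 4 lands with bottom-row=0; cleared 0 line(s) (total 0); column heights now [0 0 0 0 3 2], max=3
Drop 2: O rot0 at col 1 lands with bottom-row=0; cleared 0 line(s) (total 0); column heights now [0 2 2 0 3 2], max=3
Drop 3: I rot0 at col 0 lands with bottom-row=2; cleared 0 line(s) (total 0); column heights now [3 3 3 3 3 2], max=3
Drop 4: I rot3 at col 2 lands with bottom-row=3; cleared 0 line(s) (total 0); column heights now [3 3 7 3 3 2], max=7
Drop 5: Z rot0 at col 3 lands with bottom-row=3; cleared 0 line(s) (total 0); column heights now [3 3 7 5 5 4], max=7
Drop 6: T rot2 at col 0 lands with bottom-row=6; cleared 0 line(s) (total 0); column heights now [8 8 8 5 5 4], max=8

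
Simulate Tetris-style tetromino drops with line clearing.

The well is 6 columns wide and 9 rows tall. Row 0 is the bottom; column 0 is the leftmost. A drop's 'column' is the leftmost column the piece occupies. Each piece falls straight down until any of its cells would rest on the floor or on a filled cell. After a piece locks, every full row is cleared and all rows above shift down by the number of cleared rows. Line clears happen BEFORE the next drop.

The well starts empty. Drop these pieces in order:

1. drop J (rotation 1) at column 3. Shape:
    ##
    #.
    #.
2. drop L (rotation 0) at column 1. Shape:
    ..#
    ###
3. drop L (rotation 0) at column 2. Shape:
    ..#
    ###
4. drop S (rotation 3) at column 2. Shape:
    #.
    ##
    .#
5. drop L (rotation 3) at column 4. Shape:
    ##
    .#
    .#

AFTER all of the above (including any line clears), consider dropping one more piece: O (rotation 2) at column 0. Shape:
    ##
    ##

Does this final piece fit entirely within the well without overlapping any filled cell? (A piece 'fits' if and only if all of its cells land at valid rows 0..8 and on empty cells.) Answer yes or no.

Answer: yes

Derivation:
Drop 1: J rot1 at col 3 lands with bottom-row=0; cleared 0 line(s) (total 0); column heights now [0 0 0 3 3 0], max=3
Drop 2: L rot0 at col 1 lands with bottom-row=3; cleared 0 line(s) (total 0); column heights now [0 4 4 5 3 0], max=5
Drop 3: L rot0 at col 2 lands with bottom-row=5; cleared 0 line(s) (total 0); column heights now [0 4 6 6 7 0], max=7
Drop 4: S rot3 at col 2 lands with bottom-row=6; cleared 0 line(s) (total 0); column heights now [0 4 9 8 7 0], max=9
Drop 5: L rot3 at col 4 lands with bottom-row=5; cleared 0 line(s) (total 0); column heights now [0 4 9 8 8 8], max=9
Test piece O rot2 at col 0 (width 2): heights before test = [0 4 9 8 8 8]; fits = True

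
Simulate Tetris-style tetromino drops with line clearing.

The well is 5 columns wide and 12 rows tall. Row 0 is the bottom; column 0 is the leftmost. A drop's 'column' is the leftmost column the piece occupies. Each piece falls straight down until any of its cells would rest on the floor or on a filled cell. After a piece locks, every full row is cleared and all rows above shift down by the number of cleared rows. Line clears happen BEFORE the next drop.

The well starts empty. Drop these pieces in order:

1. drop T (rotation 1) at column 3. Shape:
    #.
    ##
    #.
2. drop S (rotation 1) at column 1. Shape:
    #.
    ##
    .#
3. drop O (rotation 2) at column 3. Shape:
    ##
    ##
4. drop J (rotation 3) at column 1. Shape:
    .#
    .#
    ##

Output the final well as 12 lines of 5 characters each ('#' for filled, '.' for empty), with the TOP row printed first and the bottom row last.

Drop 1: T rot1 at col 3 lands with bottom-row=0; cleared 0 line(s) (total 0); column heights now [0 0 0 3 2], max=3
Drop 2: S rot1 at col 1 lands with bottom-row=0; cleared 0 line(s) (total 0); column heights now [0 3 2 3 2], max=3
Drop 3: O rot2 at col 3 lands with bottom-row=3; cleared 0 line(s) (total 0); column heights now [0 3 2 5 5], max=5
Drop 4: J rot3 at col 1 lands with bottom-row=3; cleared 0 line(s) (total 0); column heights now [0 4 6 5 5], max=6

Answer: .....
.....
.....
.....
.....
.....
..#..
..###
.####
.#.#.
.####
..##.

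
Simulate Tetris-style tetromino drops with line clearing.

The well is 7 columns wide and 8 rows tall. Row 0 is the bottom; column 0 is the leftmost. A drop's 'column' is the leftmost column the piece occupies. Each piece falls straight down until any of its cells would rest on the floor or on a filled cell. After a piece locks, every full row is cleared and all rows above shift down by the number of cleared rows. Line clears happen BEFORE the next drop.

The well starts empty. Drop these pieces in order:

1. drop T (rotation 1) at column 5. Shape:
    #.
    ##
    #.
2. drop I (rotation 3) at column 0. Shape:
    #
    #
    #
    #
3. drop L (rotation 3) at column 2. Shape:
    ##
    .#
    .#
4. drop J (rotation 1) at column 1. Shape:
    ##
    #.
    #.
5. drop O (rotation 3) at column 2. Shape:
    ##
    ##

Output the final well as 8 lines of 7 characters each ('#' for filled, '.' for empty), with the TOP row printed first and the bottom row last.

Drop 1: T rot1 at col 5 lands with bottom-row=0; cleared 0 line(s) (total 0); column heights now [0 0 0 0 0 3 2], max=3
Drop 2: I rot3 at col 0 lands with bottom-row=0; cleared 0 line(s) (total 0); column heights now [4 0 0 0 0 3 2], max=4
Drop 3: L rot3 at col 2 lands with bottom-row=0; cleared 0 line(s) (total 0); column heights now [4 0 3 3 0 3 2], max=4
Drop 4: J rot1 at col 1 lands with bottom-row=1; cleared 0 line(s) (total 0); column heights now [4 4 4 3 0 3 2], max=4
Drop 5: O rot3 at col 2 lands with bottom-row=4; cleared 0 line(s) (total 0); column heights now [4 4 6 6 0 3 2], max=6

Answer: .......
.......
..##...
..##...
###....
####.#.
##.#.##
#..#.#.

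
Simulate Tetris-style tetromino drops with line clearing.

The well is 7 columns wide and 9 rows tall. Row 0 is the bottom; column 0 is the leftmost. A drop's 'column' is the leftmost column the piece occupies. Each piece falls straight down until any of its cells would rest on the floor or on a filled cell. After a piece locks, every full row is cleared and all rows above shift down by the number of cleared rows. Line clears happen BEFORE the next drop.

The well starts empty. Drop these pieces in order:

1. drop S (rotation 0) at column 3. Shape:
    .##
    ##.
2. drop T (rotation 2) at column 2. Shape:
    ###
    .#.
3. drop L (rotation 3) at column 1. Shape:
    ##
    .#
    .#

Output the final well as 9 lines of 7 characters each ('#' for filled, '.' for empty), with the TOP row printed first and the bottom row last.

Drop 1: S rot0 at col 3 lands with bottom-row=0; cleared 0 line(s) (total 0); column heights now [0 0 0 1 2 2 0], max=2
Drop 2: T rot2 at col 2 lands with bottom-row=1; cleared 0 line(s) (total 0); column heights now [0 0 3 3 3 2 0], max=3
Drop 3: L rot3 at col 1 lands with bottom-row=3; cleared 0 line(s) (total 0); column heights now [0 6 6 3 3 2 0], max=6

Answer: .......
.......
.......
.##....
..#....
..#....
..###..
...###.
...##..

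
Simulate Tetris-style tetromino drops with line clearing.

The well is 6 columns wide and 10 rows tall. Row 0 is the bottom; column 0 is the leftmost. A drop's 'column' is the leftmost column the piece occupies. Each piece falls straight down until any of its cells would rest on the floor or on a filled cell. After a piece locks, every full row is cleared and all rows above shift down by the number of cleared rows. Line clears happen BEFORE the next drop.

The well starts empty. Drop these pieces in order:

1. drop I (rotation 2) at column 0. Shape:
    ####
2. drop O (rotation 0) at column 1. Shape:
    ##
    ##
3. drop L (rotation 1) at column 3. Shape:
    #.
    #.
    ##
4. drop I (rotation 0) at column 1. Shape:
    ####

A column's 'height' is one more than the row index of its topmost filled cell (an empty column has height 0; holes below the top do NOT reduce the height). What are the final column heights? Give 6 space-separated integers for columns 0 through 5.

Answer: 1 5 5 5 5 0

Derivation:
Drop 1: I rot2 at col 0 lands with bottom-row=0; cleared 0 line(s) (total 0); column heights now [1 1 1 1 0 0], max=1
Drop 2: O rot0 at col 1 lands with bottom-row=1; cleared 0 line(s) (total 0); column heights now [1 3 3 1 0 0], max=3
Drop 3: L rot1 at col 3 lands with bottom-row=1; cleared 0 line(s) (total 0); column heights now [1 3 3 4 2 0], max=4
Drop 4: I rot0 at col 1 lands with bottom-row=4; cleared 0 line(s) (total 0); column heights now [1 5 5 5 5 0], max=5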